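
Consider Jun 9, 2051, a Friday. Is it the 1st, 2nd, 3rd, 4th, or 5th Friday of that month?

Day 9 falls in week ⌈9/7⌉ of the month.
Days 1–7 hold the 1st Friday, 8–14 the 2nd, 15–21 the 3rd, 22–28 the 4th, 29–31 the 5th.
9 is in the range for the 2nd.

2nd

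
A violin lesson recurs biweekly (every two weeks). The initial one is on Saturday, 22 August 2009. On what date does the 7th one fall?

The 7th occurrence is 6 intervals after the first: 6 × 14 = 84 days after 22 August 2009.
August has 31 days — 9 days to the end of August leaves 75.
September has 30 days (45 left).
October has 31 days (14 left).
14 days into November → 14 November 2009.

14 November 2009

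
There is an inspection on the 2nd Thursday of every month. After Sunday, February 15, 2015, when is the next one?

February 2015 starts on a Sunday; its first Thursday is the 5th, so the 2nd Thursday is the 12th — February 12, 2015.
That is not after February 15, 2015, so look at March 2015.
March 2015 starts on a Sunday; its first Thursday is the 5th, so the 2nd Thursday is the 12th — March 12, 2015.

March 12, 2015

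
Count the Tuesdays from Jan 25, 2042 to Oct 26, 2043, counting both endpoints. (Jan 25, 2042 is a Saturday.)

91

Jan 25, 2042 is a Saturday; the first Tuesday on or after it is Jan 28, 2042 (3 days later).
From Jan 28, 2042 to Oct 26, 2043: 337 + 299 = 636 days (rest of 2042, to Oct 26, 2043 in 2043).
636 ÷ 7 = 90 full weeks with remainder 6, so 90 more Tuesdays after the first → 91.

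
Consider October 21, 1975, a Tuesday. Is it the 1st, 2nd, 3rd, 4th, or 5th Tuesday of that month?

Day 21 falls in week ⌈21/7⌉ of the month.
Days 1–7 hold the 1st Tuesday, 8–14 the 2nd, 15–21 the 3rd, 22–28 the 4th, 29–31 the 5th.
21 is in the range for the 3rd.

3rd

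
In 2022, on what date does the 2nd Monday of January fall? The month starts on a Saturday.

January 10, 2022

January 2022 begins on a Saturday, so the first Monday is January 3 (2 days later).
The 2nd Monday is 1 weeks later: 3 + 7 = 10.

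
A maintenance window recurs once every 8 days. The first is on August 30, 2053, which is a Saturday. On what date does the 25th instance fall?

March 10, 2054

The 25th occurrence is 24 intervals after the first: 24 × 8 = 192 days after August 30, 2053.
August has 31 days — 1 day to the end of August leaves 191.
September has 30 days (161 left).
October has 31 days (130 left).
November has 30 days (100 left).
December has 31 days (69 left).
January has 31 days (38 left).
February has 28 days (10 left).
10 days into March → March 10, 2054.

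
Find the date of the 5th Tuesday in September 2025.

2025-09-30

The first Tuesday of September 2025 is September 2.
The 5th Tuesday is 4 weeks later: 2 + 28 = 30.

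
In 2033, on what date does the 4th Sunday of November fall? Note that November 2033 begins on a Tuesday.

27 November 2033

November 2033 begins on a Tuesday, so the first Sunday is November 6 (5 days later).
The 4th Sunday is 3 weeks later: 6 + 21 = 27.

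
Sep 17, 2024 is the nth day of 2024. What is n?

Days in months before Sep: 31 + 29 + 31 + 30 + 31 + 30 + 31 + 31 = 244.
Plus 17 days into Sep → day 261.

261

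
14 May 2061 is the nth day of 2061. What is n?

134

Days in months before May: 31 + 28 + 31 + 30 = 120.
Plus 14 days into May → day 134.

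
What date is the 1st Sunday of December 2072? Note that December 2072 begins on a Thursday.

December 2072 begins on a Thursday, so the first Sunday is December 4 (3 days later).

December 4, 2072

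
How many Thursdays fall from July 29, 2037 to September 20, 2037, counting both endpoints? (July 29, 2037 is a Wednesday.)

July 29, 2037 is a Wednesday; the first Thursday on or after it is July 30, 2037 (1 day later).
From July 30, 2037 to September 20, 2037: 1 + 31 + 20 = 52 days (rest of July, August, September).
52 ÷ 7 = 7 full weeks with remainder 3, so 7 more Thursdays after the first → 8.

8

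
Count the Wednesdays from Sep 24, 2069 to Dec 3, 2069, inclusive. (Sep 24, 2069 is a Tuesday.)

10

Sep 24, 2069 is a Tuesday; the first Wednesday on or after it is Sep 25, 2069 (1 day later).
From Sep 25, 2069 to Dec 3, 2069: 5 + 31 + 30 + 3 = 69 days (rest of Sep, Oct, Nov, Dec).
69 ÷ 7 = 9 full weeks with remainder 6, so 9 more Wednesdays after the first → 10.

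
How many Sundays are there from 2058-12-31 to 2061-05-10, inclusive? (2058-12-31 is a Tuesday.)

2058-12-31 is a Tuesday; the first Sunday on or after it is 2059-01-05 (5 days later).
From 2059-01-05 to 2061-05-10: 360 + 366 + 130 = 856 days (rest of 2059, 2060, to 2061-05-10 in 2061).
856 ÷ 7 = 122 full weeks with remainder 2, so 122 more Sundays after the first → 123.

123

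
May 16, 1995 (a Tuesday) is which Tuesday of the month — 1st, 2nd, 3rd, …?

3rd

Day 16 falls in week ⌈16/7⌉ of the month.
Days 1–7 hold the 1st Tuesday, 8–14 the 2nd, 15–21 the 3rd, 22–28 the 4th, 29–31 the 5th.
16 is in the range for the 3rd.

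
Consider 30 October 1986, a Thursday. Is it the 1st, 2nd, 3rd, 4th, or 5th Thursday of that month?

Day 30 falls in week ⌈30/7⌉ of the month.
Days 1–7 hold the 1st Thursday, 8–14 the 2nd, 15–21 the 3rd, 22–28 the 4th, 29–31 the 5th.
30 is in the range for the 5th.

5th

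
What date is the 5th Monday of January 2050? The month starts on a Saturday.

January 2050 begins on a Saturday, so the first Monday is January 3 (2 days later).
The 5th Monday is 4 weeks later: 3 + 28 = 31.

January 31, 2050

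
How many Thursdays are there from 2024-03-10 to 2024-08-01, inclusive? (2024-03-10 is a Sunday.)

21

2024-03-10 is a Sunday; the first Thursday on or after it is 2024-03-14 (4 days later).
From 2024-03-14 to 2024-08-01: 17 + 30 + 31 + 30 + 31 + 1 = 140 days (rest of March, April, May, June, July, August).
140 ÷ 7 = 20 full weeks with remainder 0, so 20 more Thursdays after the first → 21.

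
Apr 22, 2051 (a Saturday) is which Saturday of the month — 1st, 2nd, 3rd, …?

4th

Day 22 falls in week ⌈22/7⌉ of the month.
Days 1–7 hold the 1st Saturday, 8–14 the 2nd, 15–21 the 3rd, 22–28 the 4th, 29–31 the 5th.
22 is in the range for the 4th.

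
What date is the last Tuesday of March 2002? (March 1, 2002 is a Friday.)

March 26, 2002

March 2002 begins on a Friday, so the first Tuesday is March 5 (4 days later).
March 2002 has 31 days. Adding weeks: 5, 12, 19, 26 — the last one ≤ 31 is the 26th.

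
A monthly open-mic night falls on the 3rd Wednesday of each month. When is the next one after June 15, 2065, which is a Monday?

June 2065 starts on a Monday; its first Wednesday is the 3rd, so the 3rd Wednesday is the 17th — June 17, 2065.
June 17, 2065 is after June 15, 2065, so that is the next one.

June 17, 2065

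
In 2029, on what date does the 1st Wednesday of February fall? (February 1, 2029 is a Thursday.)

February 2029 begins on a Thursday, so the first Wednesday is February 7 (6 days later).

February 7, 2029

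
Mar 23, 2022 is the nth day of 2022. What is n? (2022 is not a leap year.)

82

Days in months before Mar: 31 + 28 = 59.
Plus 23 days into Mar → day 82.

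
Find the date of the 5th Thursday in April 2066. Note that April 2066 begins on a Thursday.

April 2066 begins on a Thursday, so the first Thursday is April 1.
The 5th Thursday is 4 weeks later: 1 + 28 = 29.

29 April 2066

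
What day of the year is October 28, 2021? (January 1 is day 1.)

301

Days in months before October: 31 + 28 + 31 + 30 + 31 + 30 + 31 + 31 + 30 = 273.
Plus 28 days into October → day 301.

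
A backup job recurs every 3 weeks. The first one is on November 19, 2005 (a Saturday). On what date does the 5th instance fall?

The 5th occurrence is 4 intervals after the first: 4 × 21 = 84 days after November 19, 2005.
November has 30 days — 11 days to the end of November leaves 73.
December has 31 days (42 left).
January has 31 days (11 left).
11 days into February → February 11, 2006.

February 11, 2006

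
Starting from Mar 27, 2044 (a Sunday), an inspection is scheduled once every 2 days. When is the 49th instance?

The 49th occurrence is 48 intervals after the first: 48 × 2 = 96 days after Mar 27, 2044.
Mar has 31 days — 4 days to the end of Mar leaves 92.
Apr has 30 days (62 left).
May has 31 days (31 left).
Jun has 30 days (1 left).
1 day into Jul → Jul 1, 2044.

Jul 1, 2044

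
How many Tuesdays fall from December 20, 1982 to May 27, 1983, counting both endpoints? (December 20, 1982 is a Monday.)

December 20, 1982 is a Monday; the first Tuesday on or after it is December 21, 1982 (1 day later).
From December 21, 1982 to May 27, 1983: 10 + 31 + 28 + 31 + 30 + 27 = 157 days (rest of December, January, February, March, April, May).
157 ÷ 7 = 22 full weeks with remainder 3, so 22 more Tuesdays after the first → 23.

23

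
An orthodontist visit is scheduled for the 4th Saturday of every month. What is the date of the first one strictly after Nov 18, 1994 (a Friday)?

Nov 26, 1994

Nov 1994 starts on a Tuesday; its first Saturday is the 5th, so the 4th Saturday is the 26th — Nov 26, 1994.
Nov 26, 1994 is after Nov 18, 1994, so that is the next one.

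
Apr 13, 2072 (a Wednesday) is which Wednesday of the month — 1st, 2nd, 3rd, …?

Day 13 falls in week ⌈13/7⌉ of the month.
Days 1–7 hold the 1st Wednesday, 8–14 the 2nd, 15–21 the 3rd, 22–28 the 4th, 29–31 the 5th.
13 is in the range for the 2nd.

2nd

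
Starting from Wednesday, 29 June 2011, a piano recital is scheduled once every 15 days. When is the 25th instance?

23 June 2012

The 25th occurrence is 24 intervals after the first: 24 × 15 = 360 days after 29 June 2011.
June has 30 days — 1 day to the end of June leaves 359.
July has 31 days (328 left).
August has 31 days (297 left).
September has 30 days (267 left).
October has 31 days (236 left).
November has 30 days (206 left).
December has 31 days (175 left).
January has 31 days (144 left).
February has 29 days (115 left).
March has 31 days (84 left).
April has 30 days (54 left).
May has 31 days (23 left).
23 days into June → 23 June 2012.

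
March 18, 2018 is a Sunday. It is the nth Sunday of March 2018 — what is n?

3rd

Day 18 falls in week ⌈18/7⌉ of the month.
Days 1–7 hold the 1st Sunday, 8–14 the 2nd, 15–21 the 3rd, 22–28 the 4th, 29–31 the 5th.
18 is in the range for the 3rd.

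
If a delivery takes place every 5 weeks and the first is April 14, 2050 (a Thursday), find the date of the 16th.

September 21, 2051

The 16th occurrence is 15 intervals after the first: 15 × 35 = 525 days after April 14, 2050.
April has 30 days — 16 days to the end of April leaves 509.
From end of April to end of 2050 is 245 days (264 left).
January has 31 days (233 left).
February has 28 days (205 left).
March has 31 days (174 left).
April has 30 days (144 left).
May has 31 days (113 left).
June has 30 days (83 left).
July has 31 days (52 left).
August has 31 days (21 left).
21 days into September → September 21, 2051.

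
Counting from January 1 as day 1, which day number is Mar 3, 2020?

63

Days in months before Mar: 31 + 29 = 60.
Plus 3 days into Mar → day 63.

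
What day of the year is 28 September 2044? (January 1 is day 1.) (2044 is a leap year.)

272

Days in months before September: 31 + 29 + 31 + 30 + 31 + 30 + 31 + 31 = 244.
Plus 28 days into September → day 272.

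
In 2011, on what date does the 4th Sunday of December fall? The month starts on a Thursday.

2011-12-25

December 2011 begins on a Thursday, so the first Sunday is December 4 (3 days later).
The 4th Sunday is 3 weeks later: 4 + 21 = 25.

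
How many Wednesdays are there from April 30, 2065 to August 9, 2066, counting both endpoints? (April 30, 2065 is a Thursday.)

66

April 30, 2065 is a Thursday; the first Wednesday on or after it is May 6, 2065 (6 days later).
From May 6, 2065 to August 9, 2066: 239 + 221 = 460 days (rest of 2065, to August 9, 2066 in 2066).
460 ÷ 7 = 65 full weeks with remainder 5, so 65 more Wednesdays after the first → 66.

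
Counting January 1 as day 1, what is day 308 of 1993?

1993-11-04

January has 31 days (308 − 31 = 277 remain).
February has 28 days (277 − 28 = 249 remain).
March has 31 days (249 − 31 = 218 remain).
April has 30 days (218 − 30 = 188 remain).
May has 31 days (188 − 31 = 157 remain).
June has 30 days (157 − 30 = 127 remain).
July has 31 days (127 − 31 = 96 remain).
August has 31 days (96 − 31 = 65 remain).
September has 30 days (65 − 30 = 35 remain).
October has 31 days (35 − 31 = 4 remain).
4 into November → November 4.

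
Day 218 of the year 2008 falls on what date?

January has 31 days (218 − 31 = 187 remain).
February has 29 days (187 − 29 = 158 remain).
March has 31 days (158 − 31 = 127 remain).
April has 30 days (127 − 30 = 97 remain).
May has 31 days (97 − 31 = 66 remain).
June has 30 days (66 − 30 = 36 remain).
July has 31 days (36 − 31 = 5 remain).
5 into August → August 5.

2008-08-05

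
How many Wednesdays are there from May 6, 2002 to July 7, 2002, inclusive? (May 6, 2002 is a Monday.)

9

May 6, 2002 is a Monday; the first Wednesday on or after it is May 8, 2002 (2 days later).
From May 8, 2002 to July 7, 2002: 23 + 30 + 7 = 60 days (rest of May, June, July).
60 ÷ 7 = 8 full weeks with remainder 4, so 8 more Wednesdays after the first → 9.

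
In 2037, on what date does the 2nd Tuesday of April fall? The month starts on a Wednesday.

14 April 2037

April 2037 begins on a Wednesday, so the first Tuesday is April 7 (6 days later).
The 2nd Tuesday is 1 weeks later: 7 + 7 = 14.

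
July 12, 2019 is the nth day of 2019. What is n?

Days in months before July: 31 + 28 + 31 + 30 + 31 + 30 = 181.
Plus 12 days into July → day 193.

193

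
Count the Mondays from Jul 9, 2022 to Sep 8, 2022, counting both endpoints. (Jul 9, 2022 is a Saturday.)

Jul 9, 2022 is a Saturday; the first Monday on or after it is Jul 11, 2022 (2 days later).
From Jul 11, 2022 to Sep 8, 2022: 20 + 31 + 8 = 59 days (rest of Jul, Aug, Sep).
59 ÷ 7 = 8 full weeks with remainder 3, so 8 more Mondays after the first → 9.

9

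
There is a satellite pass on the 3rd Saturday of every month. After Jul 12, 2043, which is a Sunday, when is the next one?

Jul 2043 starts on a Wednesday; its first Saturday is the 4th, so the 3rd Saturday is the 18th — Jul 18, 2043.
Jul 18, 2043 is after Jul 12, 2043, so that is the next one.

Jul 18, 2043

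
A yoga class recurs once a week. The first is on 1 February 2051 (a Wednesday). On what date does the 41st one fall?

The 41st occurrence is 40 intervals after the first: 40 × 7 = 280 days after 1 February 2051.
February has 28 days — 27 days to the end of February leaves 253.
March has 31 days (222 left).
April has 30 days (192 left).
May has 31 days (161 left).
June has 30 days (131 left).
July has 31 days (100 left).
August has 31 days (69 left).
September has 30 days (39 left).
October has 31 days (8 left).
8 days into November → 8 November 2051.

8 November 2051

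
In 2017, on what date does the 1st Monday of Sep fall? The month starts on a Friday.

Sep 4, 2017

Sep 2017 begins on a Friday, so the first Monday is Sep 4 (3 days later).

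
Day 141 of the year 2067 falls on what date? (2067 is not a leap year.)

Jan has 31 days (141 − 31 = 110 remain).
Feb has 28 days (110 − 28 = 82 remain).
Mar has 31 days (82 − 31 = 51 remain).
Apr has 30 days (51 − 30 = 21 remain).
21 into May → May 21.

May 21, 2067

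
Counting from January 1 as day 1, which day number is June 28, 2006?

179

Days in months before June: 31 + 28 + 31 + 30 + 31 = 151.
Plus 28 days into June → day 179.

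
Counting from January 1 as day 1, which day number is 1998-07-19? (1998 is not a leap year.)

Days in months before July: 31 + 28 + 31 + 30 + 31 + 30 = 181.
Plus 19 days into July → day 200.

200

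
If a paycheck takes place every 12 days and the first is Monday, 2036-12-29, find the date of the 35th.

2038-02-10

The 35th occurrence is 34 intervals after the first: 34 × 12 = 408 days after 2036-12-29.
December has 31 days — 2 days to the end of December leaves 406.
2037 has 365 days (41 left).
January has 31 days (10 left).
10 days into February → 2038-02-10.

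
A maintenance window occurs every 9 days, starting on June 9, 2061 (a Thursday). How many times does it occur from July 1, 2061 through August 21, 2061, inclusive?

Occurrences land 9·i days after June 9, 2061 for i = 0, 1, 2, …
July 1, 2061 is 22 days after the start; 22 ÷ 9 = 2 remainder 4; since the remainder is 4, round up to i = 3. First occurrence in the window: #4 on July 6, 2061 (3×9 = 27 days in).
August 21, 2061 is 73 days after the start; 73 ÷ 9 = 8 remainder 1. Last occurrence in the window: #9 on August 20, 2061.
Occurrences #4 through #9: 6 in total.

6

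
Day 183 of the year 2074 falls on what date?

Jan has 31 days (183 − 31 = 152 remain).
Feb has 28 days (152 − 28 = 124 remain).
Mar has 31 days (124 − 31 = 93 remain).
Apr has 30 days (93 − 30 = 63 remain).
May has 31 days (63 − 31 = 32 remain).
Jun has 30 days (32 − 30 = 2 remain).
2 into Jul → Jul 2.

Jul 2, 2074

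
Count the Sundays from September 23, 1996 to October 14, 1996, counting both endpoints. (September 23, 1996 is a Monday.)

September 23, 1996 is a Monday; the first Sunday on or after it is September 29, 1996 (6 days later).
From September 29, 1996 to October 14, 1996: 1 + 14 = 15 days (rest of September, October).
15 ÷ 7 = 2 full weeks with remainder 1, so 2 more Sundays after the first → 3.

3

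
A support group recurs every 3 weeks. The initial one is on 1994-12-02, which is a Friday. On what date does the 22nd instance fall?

The 22nd occurrence is 21 intervals after the first: 21 × 21 = 441 days after 1994-12-02.
December has 31 days — 29 days to the end of December leaves 412.
1995 has 365 days (47 left).
January has 31 days (16 left).
16 days into February → 1996-02-16.

1996-02-16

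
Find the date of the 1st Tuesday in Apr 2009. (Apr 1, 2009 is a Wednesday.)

Apr 7, 2009

Apr 2009 begins on a Wednesday, so the first Tuesday is Apr 7 (6 days later).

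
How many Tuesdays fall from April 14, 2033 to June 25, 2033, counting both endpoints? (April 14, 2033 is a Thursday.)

10

April 14, 2033 is a Thursday; the first Tuesday on or after it is April 19, 2033 (5 days later).
From April 19, 2033 to June 25, 2033: 11 + 31 + 25 = 67 days (rest of April, May, June).
67 ÷ 7 = 9 full weeks with remainder 4, so 9 more Tuesdays after the first → 10.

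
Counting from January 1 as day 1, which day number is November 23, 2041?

327

Days in months before November: 31 + 28 + 31 + 30 + 31 + 30 + 31 + 31 + 30 + 31 = 304.
Plus 23 days into November → day 327.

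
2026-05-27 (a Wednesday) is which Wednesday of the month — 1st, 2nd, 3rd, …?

4th

Day 27 falls in week ⌈27/7⌉ of the month.
Days 1–7 hold the 1st Wednesday, 8–14 the 2nd, 15–21 the 3rd, 22–28 the 4th, 29–31 the 5th.
27 is in the range for the 4th.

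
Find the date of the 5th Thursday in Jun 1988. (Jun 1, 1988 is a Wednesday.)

Jun 30, 1988

Jun 1988 begins on a Wednesday, so the first Thursday is Jun 2 (1 day later).
The 5th Thursday is 4 weeks later: 2 + 28 = 30.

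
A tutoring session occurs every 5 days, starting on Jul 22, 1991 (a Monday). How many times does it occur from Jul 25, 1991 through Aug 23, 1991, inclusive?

6

Occurrences land 5·i days after Jul 22, 1991 for i = 0, 1, 2, …
Jul 25, 1991 is 3 days after the start; 3 ÷ 5 = 0 remainder 3; since the remainder is 3, round up to i = 1. First occurrence in the window: #2 on Jul 27, 1991 (1×5 = 5 days in).
Aug 23, 1991 is 32 days after the start; 32 ÷ 5 = 6 remainder 2. Last occurrence in the window: #7 on Aug 21, 1991.
Occurrences #2 through #7: 6 in total.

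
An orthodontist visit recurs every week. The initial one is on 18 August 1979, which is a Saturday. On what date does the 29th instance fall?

The 29th occurrence is 28 intervals after the first: 28 × 7 = 196 days after 18 August 1979.
August has 31 days — 13 days to the end of August leaves 183.
September has 30 days (153 left).
October has 31 days (122 left).
November has 30 days (92 left).
December has 31 days (61 left).
January has 31 days (30 left).
February has 29 days (1 left).
1 day into March → 1 March 1980.

1 March 1980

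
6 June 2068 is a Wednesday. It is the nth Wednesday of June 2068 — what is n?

Day 6 falls in week ⌈6/7⌉ of the month.
Days 1–7 hold the 1st Wednesday, 8–14 the 2nd, 15–21 the 3rd, 22–28 the 4th, 29–31 the 5th.
6 is in the range for the 1st.

1st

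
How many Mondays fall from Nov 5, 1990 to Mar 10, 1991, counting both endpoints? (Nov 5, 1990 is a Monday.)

Nov 5, 1990 is a Monday; the first Monday on or after it is Nov 5, 1990.
From Nov 5, 1990 to Mar 10, 1991: 25 + 31 + 31 + 28 + 10 = 125 days (rest of Nov, Dec, Jan, Feb, Mar).
125 ÷ 7 = 17 full weeks with remainder 6, so 17 more Mondays after the first → 18.

18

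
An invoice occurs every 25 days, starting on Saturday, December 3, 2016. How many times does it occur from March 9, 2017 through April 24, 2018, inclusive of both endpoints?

Occurrences land 25·i days after December 3, 2016 for i = 0, 1, 2, …
March 9, 2017 is 96 days after the start; 96 ÷ 25 = 3 remainder 21; since the remainder is 21, round up to i = 4. First occurrence in the window: #5 on March 13, 2017 (4×25 = 100 days in).
April 24, 2018 is 507 days after the start; 507 ÷ 25 = 20 remainder 7. Last occurrence in the window: #21 on April 17, 2018.
Occurrences #5 through #21: 17 in total.

17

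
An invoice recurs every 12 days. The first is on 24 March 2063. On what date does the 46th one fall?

The 46th occurrence is 45 intervals after the first: 45 × 12 = 540 days after 24 March 2063.
March has 31 days — 7 days to the end of March leaves 533.
From end of March to end of 2063 is 275 days (258 left).
January has 31 days (227 left).
February has 29 days (198 left).
March has 31 days (167 left).
April has 30 days (137 left).
May has 31 days (106 left).
June has 30 days (76 left).
July has 31 days (45 left).
August has 31 days (14 left).
14 days into September → 14 September 2064.

14 September 2064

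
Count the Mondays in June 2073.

4

2073-06-01 is a Thursday; the first Monday on or after it is 2073-06-05 (4 days later).
From 2073-06-05 to 2073-06-30 is 30 − 5 = 25 days.
25 ÷ 7 = 3 full weeks with remainder 4, so 3 more Mondays after the first → 4.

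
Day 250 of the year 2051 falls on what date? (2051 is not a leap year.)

January has 31 days (250 − 31 = 219 remain).
February has 28 days (219 − 28 = 191 remain).
March has 31 days (191 − 31 = 160 remain).
April has 30 days (160 − 30 = 130 remain).
May has 31 days (130 − 31 = 99 remain).
June has 30 days (99 − 30 = 69 remain).
July has 31 days (69 − 31 = 38 remain).
August has 31 days (38 − 31 = 7 remain).
7 into September → September 7.

September 7, 2051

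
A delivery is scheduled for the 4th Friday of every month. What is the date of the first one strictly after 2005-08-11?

2005-08-26

August 2005 starts on a Monday; its first Friday is the 5th, so the 4th Friday is the 26th — 2005-08-26.
2005-08-26 is after 2005-08-11, so that is the next one.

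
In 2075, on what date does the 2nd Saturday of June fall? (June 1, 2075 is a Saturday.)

June 2075 begins on a Saturday, so the first Saturday is June 1.
The 2nd Saturday is 1 weeks later: 1 + 7 = 8.

2075-06-08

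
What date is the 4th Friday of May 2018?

May 25, 2018

May 2018 begins on a Tuesday, so the first Friday is May 4 (3 days later).
The 4th Friday is 3 weeks later: 4 + 21 = 25.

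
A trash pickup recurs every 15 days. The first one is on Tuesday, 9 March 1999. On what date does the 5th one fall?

The 5th occurrence is 4 intervals after the first: 4 × 15 = 60 days after 9 March 1999.
March has 31 days — 22 days to the end of March leaves 38.
April has 30 days (8 left).
8 days into May → 8 May 1999.

8 May 1999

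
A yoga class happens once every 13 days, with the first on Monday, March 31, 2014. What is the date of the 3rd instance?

The 3rd occurrence is 2 intervals after the first: 2 × 13 = 26 days after March 31, 2014.
March has 31 days — 0 days to the end of March leaves 26.
26 days into April → April 26, 2014.

April 26, 2014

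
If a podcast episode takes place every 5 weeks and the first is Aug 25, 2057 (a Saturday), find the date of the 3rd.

The 3rd occurrence is 2 intervals after the first: 2 × 35 = 70 days after Aug 25, 2057.
Aug has 31 days — 6 days to the end of Aug leaves 64.
Sep has 30 days (34 left).
Oct has 31 days (3 left).
3 days into Nov → Nov 3, 2057.

Nov 3, 2057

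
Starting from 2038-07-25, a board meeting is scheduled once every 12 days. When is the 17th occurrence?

2039-02-02

The 17th occurrence is 16 intervals after the first: 16 × 12 = 192 days after 2038-07-25.
July has 31 days — 6 days to the end of July leaves 186.
August has 31 days (155 left).
September has 30 days (125 left).
October has 31 days (94 left).
November has 30 days (64 left).
December has 31 days (33 left).
January has 31 days (2 left).
2 days into February → 2039-02-02.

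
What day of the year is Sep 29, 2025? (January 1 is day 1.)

272

Days in months before Sep: 31 + 28 + 31 + 30 + 31 + 30 + 31 + 31 = 243.
Plus 29 days into Sep → day 272.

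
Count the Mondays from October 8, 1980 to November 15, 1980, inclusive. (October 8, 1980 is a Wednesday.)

5

October 8, 1980 is a Wednesday; the first Monday on or after it is October 13, 1980 (5 days later).
From October 13, 1980 to November 15, 1980: 18 + 15 = 33 days (rest of October, November).
33 ÷ 7 = 4 full weeks with remainder 5, so 4 more Mondays after the first → 5.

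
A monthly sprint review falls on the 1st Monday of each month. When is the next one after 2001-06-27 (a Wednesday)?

2001-07-02

June 2001 starts on a Friday, so its 1st Monday is 2001-06-04 (3 days in).
That is not after 2001-06-27, so look at July 2001.
July 2001 starts on a Sunday, so its 1st Monday is 2001-07-02 (1 day in).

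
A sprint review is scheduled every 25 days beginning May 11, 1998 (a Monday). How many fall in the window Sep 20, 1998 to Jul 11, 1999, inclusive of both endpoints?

Occurrences land 25·i days after May 11, 1998 for i = 0, 1, 2, …
Sep 20, 1998 is 132 days after the start; 132 ÷ 25 = 5 remainder 7; since the remainder is 7, round up to i = 6. First occurrence in the window: #7 on Oct 8, 1998 (6×25 = 150 days in).
Jul 11, 1999 is 426 days after the start; 426 ÷ 25 = 17 remainder 1. Last occurrence in the window: #18 on Jul 10, 1999.
Occurrences #7 through #18: 12 in total.

12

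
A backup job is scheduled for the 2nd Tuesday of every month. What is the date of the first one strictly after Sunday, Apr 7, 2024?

Apr 9, 2024

Apr 2024 starts on a Monday; its first Tuesday is the 2nd, so the 2nd Tuesday is the 9th — Apr 9, 2024.
Apr 9, 2024 is after Apr 7, 2024, so that is the next one.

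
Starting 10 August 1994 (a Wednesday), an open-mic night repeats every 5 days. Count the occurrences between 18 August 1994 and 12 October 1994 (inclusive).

11

Occurrences land 5·i days after 10 August 1994 for i = 0, 1, 2, …
18 August 1994 is 8 days after the start; 8 ÷ 5 = 1 remainder 3; since the remainder is 3, round up to i = 2. First occurrence in the window: #3 on 20 August 1994 (2×5 = 10 days in).
12 October 1994 is 63 days after the start; 63 ÷ 5 = 12 remainder 3. Last occurrence in the window: #13 on 9 October 1994.
Occurrences #3 through #13: 11 in total.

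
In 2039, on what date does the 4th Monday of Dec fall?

The first Monday of Dec 2039 is Dec 5.
The 4th Monday is 3 weeks later: 5 + 21 = 26.

Dec 26, 2039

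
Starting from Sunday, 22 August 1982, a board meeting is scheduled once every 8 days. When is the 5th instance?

23 September 1982

The 5th occurrence is 4 intervals after the first: 4 × 8 = 32 days after 22 August 1982.
August has 31 days — 9 days to the end of August leaves 23.
23 days into September → 23 September 1982.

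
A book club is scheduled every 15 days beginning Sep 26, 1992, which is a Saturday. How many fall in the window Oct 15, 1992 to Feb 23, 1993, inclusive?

9

Occurrences land 15·i days after Sep 26, 1992 for i = 0, 1, 2, …
Oct 15, 1992 is 19 days after the start; 19 ÷ 15 = 1 remainder 4; since the remainder is 4, round up to i = 2. First occurrence in the window: #3 on Oct 26, 1992 (2×15 = 30 days in).
Feb 23, 1993 is 150 days after the start; 150 ÷ 15 = 10 remainder 0. Last occurrence in the window: #11 on Feb 23, 1993.
Occurrences #3 through #11: 9 in total.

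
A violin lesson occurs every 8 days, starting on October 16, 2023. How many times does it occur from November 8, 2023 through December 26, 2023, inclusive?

Occurrences land 8·i days after October 16, 2023 for i = 0, 1, 2, …
November 8, 2023 is 23 days after the start; 23 ÷ 8 = 2 remainder 7; since the remainder is 7, round up to i = 3. First occurrence in the window: #4 on November 9, 2023 (3×8 = 24 days in).
December 26, 2023 is 71 days after the start; 71 ÷ 8 = 8 remainder 7. Last occurrence in the window: #9 on December 19, 2023.
Occurrences #4 through #9: 6 in total.

6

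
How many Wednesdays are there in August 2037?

4

1 August 2037 is a Saturday; the first Wednesday on or after it is 5 August 2037 (4 days later).
From 5 August 2037 to 31 August 2037 is 31 − 5 = 26 days.
26 ÷ 7 = 3 full weeks with remainder 5, so 3 more Wednesdays after the first → 4.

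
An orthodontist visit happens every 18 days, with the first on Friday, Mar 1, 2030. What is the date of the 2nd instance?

The 2nd occurrence is 1 interval after the first: 1 × 18 = 18 days after Mar 1, 2030.
18 days later is Mar 19, 2030.

Mar 19, 2030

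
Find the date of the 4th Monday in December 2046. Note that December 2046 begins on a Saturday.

December 2046 begins on a Saturday, so the first Monday is December 3 (2 days later).
The 4th Monday is 3 weeks later: 3 + 21 = 24.

24 December 2046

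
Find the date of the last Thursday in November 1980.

27 November 1980

The first Thursday of November 1980 is November 6.
November 1980 has 30 days. Adding weeks: 6, 13, 20, 27 — the last one ≤ 30 is the 27th.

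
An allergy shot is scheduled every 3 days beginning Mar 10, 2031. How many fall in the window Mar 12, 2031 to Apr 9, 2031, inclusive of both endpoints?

Occurrences land 3·i days after Mar 10, 2031 for i = 0, 1, 2, …
Mar 12, 2031 is 2 days after the start; 2 ÷ 3 = 0 remainder 2; since the remainder is 2, round up to i = 1. First occurrence in the window: #2 on Mar 13, 2031 (1×3 = 3 days in).
Apr 9, 2031 is 30 days after the start; 30 ÷ 3 = 10 remainder 0. Last occurrence in the window: #11 on Apr 9, 2031.
Occurrences #2 through #11: 10 in total.

10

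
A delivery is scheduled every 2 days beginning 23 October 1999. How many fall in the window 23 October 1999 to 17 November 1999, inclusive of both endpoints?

Occurrences land 2·i days after 23 October 1999 for i = 0, 1, 2, …
The window opens on the start date, so the first occurrence inside is #1 on 23 October 1999.
17 November 1999 is 25 days after the start; 25 ÷ 2 = 12 remainder 1. Last occurrence in the window: #13 on 16 November 1999.
Occurrences #1 through #13: 13 in total.

13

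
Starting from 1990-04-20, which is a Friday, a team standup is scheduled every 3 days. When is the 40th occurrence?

The 40th occurrence is 39 intervals after the first: 39 × 3 = 117 days after 1990-04-20.
April has 30 days — 10 days to the end of April leaves 107.
May has 31 days (76 left).
June has 30 days (46 left).
July has 31 days (15 left).
15 days into August → 1990-08-15.

1990-08-15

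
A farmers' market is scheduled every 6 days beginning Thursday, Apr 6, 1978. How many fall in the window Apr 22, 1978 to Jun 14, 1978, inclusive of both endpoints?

9

Occurrences land 6·i days after Apr 6, 1978 for i = 0, 1, 2, …
Apr 22, 1978 is 16 days after the start; 16 ÷ 6 = 2 remainder 4; since the remainder is 4, round up to i = 3. First occurrence in the window: #4 on Apr 24, 1978 (3×6 = 18 days in).
Jun 14, 1978 is 69 days after the start; 69 ÷ 6 = 11 remainder 3. Last occurrence in the window: #12 on Jun 11, 1978.
Occurrences #4 through #12: 9 in total.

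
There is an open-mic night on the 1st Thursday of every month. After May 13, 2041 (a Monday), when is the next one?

Jun 6, 2041

May 2041 starts on a Wednesday, so its 1st Thursday is May 2, 2041 (1 day in).
That is not after May 13, 2041, so look at Jun 2041.
Jun 2041 starts on a Saturday, so its 1st Thursday is Jun 6, 2041 (5 days in).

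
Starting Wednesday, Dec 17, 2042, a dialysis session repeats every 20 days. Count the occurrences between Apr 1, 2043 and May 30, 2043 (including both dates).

3

Occurrences land 20·i days after Dec 17, 2042 for i = 0, 1, 2, …
Apr 1, 2043 is 105 days after the start; 105 ÷ 20 = 5 remainder 5; since the remainder is 5, round up to i = 6. First occurrence in the window: #7 on Apr 16, 2043 (6×20 = 120 days in).
May 30, 2043 is 164 days after the start; 164 ÷ 20 = 8 remainder 4. Last occurrence in the window: #9 on May 26, 2043.
Occurrences #7 through #9: 3 in total.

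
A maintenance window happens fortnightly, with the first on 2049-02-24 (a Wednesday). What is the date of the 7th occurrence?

The 7th occurrence is 6 intervals after the first: 6 × 14 = 84 days after 2049-02-24.
February has 28 days — 4 days to the end of February leaves 80.
March has 31 days (49 left).
April has 30 days (19 left).
19 days into May → 2049-05-19.

2049-05-19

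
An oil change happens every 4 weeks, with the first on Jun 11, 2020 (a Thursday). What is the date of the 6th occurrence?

Oct 29, 2020

The 6th occurrence is 5 intervals after the first: 5 × 28 = 140 days after Jun 11, 2020.
Jun has 30 days — 19 days to the end of Jun leaves 121.
Jul has 31 days (90 left).
Aug has 31 days (59 left).
Sep has 30 days (29 left).
29 days into Oct → Oct 29, 2020.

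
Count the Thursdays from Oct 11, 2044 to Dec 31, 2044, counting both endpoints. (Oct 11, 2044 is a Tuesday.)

Oct 11, 2044 is a Tuesday; the first Thursday on or after it is Oct 13, 2044 (2 days later).
From Oct 13, 2044 to Dec 31, 2044: 18 + 30 + 31 = 79 days (rest of Oct, Nov, Dec).
79 ÷ 7 = 11 full weeks with remainder 2, so 11 more Thursdays after the first → 12.

12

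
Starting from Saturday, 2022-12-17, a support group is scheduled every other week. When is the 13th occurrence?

The 13th occurrence is 12 intervals after the first: 12 × 14 = 168 days after 2022-12-17.
December has 31 days — 14 days to the end of December leaves 154.
January has 31 days (123 left).
February has 28 days (95 left).
March has 31 days (64 left).
April has 30 days (34 left).
May has 31 days (3 left).
3 days into June → 2023-06-03.

2023-06-03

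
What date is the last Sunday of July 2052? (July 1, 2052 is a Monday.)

2052-07-28

July 2052 begins on a Monday, so the first Sunday is July 7 (6 days later).
July 2052 has 31 days. Adding weeks: 7, 14, 21, 28 — the last one ≤ 31 is the 28th.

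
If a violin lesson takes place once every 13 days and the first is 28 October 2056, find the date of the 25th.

5 September 2057

The 25th occurrence is 24 intervals after the first: 24 × 13 = 312 days after 28 October 2056.
October has 31 days — 3 days to the end of October leaves 309.
November has 30 days (279 left).
December has 31 days (248 left).
January has 31 days (217 left).
February has 28 days (189 left).
March has 31 days (158 left).
April has 30 days (128 left).
May has 31 days (97 left).
June has 30 days (67 left).
July has 31 days (36 left).
August has 31 days (5 left).
5 days into September → 5 September 2057.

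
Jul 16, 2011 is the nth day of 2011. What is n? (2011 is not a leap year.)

Days in months before Jul: 31 + 28 + 31 + 30 + 31 + 30 = 181.
Plus 16 days into Jul → day 197.

197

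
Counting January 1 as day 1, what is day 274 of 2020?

January has 31 days (274 − 31 = 243 remain).
February has 29 days (243 − 29 = 214 remain).
March has 31 days (214 − 31 = 183 remain).
April has 30 days (183 − 30 = 153 remain).
May has 31 days (153 − 31 = 122 remain).
June has 30 days (122 − 30 = 92 remain).
July has 31 days (92 − 31 = 61 remain).
August has 31 days (61 − 31 = 30 remain).
30 into September → September 30.

30 September 2020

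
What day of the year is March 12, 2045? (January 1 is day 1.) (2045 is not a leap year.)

Days in months before March: 31 + 28 = 59.
Plus 12 days into March → day 71.

71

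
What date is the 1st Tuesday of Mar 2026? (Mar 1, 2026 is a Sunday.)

Mar 2026 begins on a Sunday, so the first Tuesday is Mar 3 (2 days later).

Mar 3, 2026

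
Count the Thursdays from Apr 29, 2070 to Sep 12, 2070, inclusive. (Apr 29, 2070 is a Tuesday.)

20

Apr 29, 2070 is a Tuesday; the first Thursday on or after it is May 1, 2070 (2 days later).
From May 1, 2070 to Sep 12, 2070: 30 + 30 + 31 + 31 + 12 = 134 days (rest of May, Jun, Jul, Aug, Sep).
134 ÷ 7 = 19 full weeks with remainder 1, so 19 more Thursdays after the first → 20.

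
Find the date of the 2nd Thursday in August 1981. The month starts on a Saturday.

August 1981 begins on a Saturday, so the first Thursday is August 6 (5 days later).
The 2nd Thursday is 1 weeks later: 6 + 7 = 13.

1981-08-13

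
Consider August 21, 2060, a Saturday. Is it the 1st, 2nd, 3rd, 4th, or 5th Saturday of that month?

3rd

Day 21 falls in week ⌈21/7⌉ of the month.
Days 1–7 hold the 1st Saturday, 8–14 the 2nd, 15–21 the 3rd, 22–28 the 4th, 29–31 the 5th.
21 is in the range for the 3rd.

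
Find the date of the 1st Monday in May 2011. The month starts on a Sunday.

May 2011 begins on a Sunday, so the first Monday is May 2 (1 day later).

May 2, 2011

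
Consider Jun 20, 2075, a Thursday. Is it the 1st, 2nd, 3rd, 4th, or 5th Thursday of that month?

Day 20 falls in week ⌈20/7⌉ of the month.
Days 1–7 hold the 1st Thursday, 8–14 the 2nd, 15–21 the 3rd, 22–28 the 4th, 29–31 the 5th.
20 is in the range for the 3rd.

3rd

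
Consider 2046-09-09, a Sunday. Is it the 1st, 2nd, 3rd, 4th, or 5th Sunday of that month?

Day 9 falls in week ⌈9/7⌉ of the month.
Days 1–7 hold the 1st Sunday, 8–14 the 2nd, 15–21 the 3rd, 22–28 the 4th, 29–31 the 5th.
9 is in the range for the 2nd.

2nd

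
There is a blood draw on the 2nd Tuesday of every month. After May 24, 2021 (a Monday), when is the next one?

May 2021 starts on a Saturday; its first Tuesday is the 4th, so the 2nd Tuesday is the 11th — May 11, 2021.
That is not after May 24, 2021, so look at Jun 2021.
Jun 2021 starts on a Tuesday; its first Tuesday is the 1st, so the 2nd Tuesday is the 8th — Jun 8, 2021.

Jun 8, 2021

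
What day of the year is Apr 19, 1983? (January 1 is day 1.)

Days in months before Apr: 31 + 28 + 31 = 90.
Plus 19 days into Apr → day 109.

109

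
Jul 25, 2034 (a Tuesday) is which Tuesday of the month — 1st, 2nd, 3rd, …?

4th

Day 25 falls in week ⌈25/7⌉ of the month.
Days 1–7 hold the 1st Tuesday, 8–14 the 2nd, 15–21 the 3rd, 22–28 the 4th, 29–31 the 5th.
25 is in the range for the 4th.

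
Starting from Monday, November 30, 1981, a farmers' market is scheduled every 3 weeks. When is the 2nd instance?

December 21, 1981

The 2nd occurrence is 1 interval after the first: 1 × 21 = 21 days after November 30, 1981.
November has 30 days — 0 days to the end of November leaves 21.
21 days into December → December 21, 1981.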